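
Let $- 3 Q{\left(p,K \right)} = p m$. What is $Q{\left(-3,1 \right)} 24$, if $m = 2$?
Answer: $48$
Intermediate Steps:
$Q{\left(p,K \right)} = - \frac{2 p}{3}$ ($Q{\left(p,K \right)} = - \frac{p 2}{3} = - \frac{2 p}{3}$)
$Q{\left(-3,1 \right)} 24 = \left(- \frac{2}{3}\right) \left(-3\right) 24 = 2 \cdot 24 = 48$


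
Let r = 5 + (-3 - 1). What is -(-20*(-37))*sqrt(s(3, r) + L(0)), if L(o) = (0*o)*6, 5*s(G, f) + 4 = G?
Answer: -148*I*sqrt(5) ≈ -330.94*I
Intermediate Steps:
r = 1 (r = 5 - 4 = 1)
s(G, f) = -4/5 + G/5
L(o) = 0 (L(o) = 0*6 = 0)
-(-20*(-37))*sqrt(s(3, r) + L(0)) = -(-20*(-37))*sqrt((-4/5 + (1/5)*3) + 0) = -740*sqrt((-4/5 + 3/5) + 0) = -740*sqrt(-1/5 + 0) = -740*sqrt(-1/5) = -740*I*sqrt(5)/5 = -148*I*sqrt(5)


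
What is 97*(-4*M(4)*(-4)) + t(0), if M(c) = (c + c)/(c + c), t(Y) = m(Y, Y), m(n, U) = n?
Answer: 1552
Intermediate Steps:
t(Y) = Y
M(c) = 1 (M(c) = (2*c)/((2*c)) = (2*c)*(1/(2*c)) = 1)
97*(-4*M(4)*(-4)) + t(0) = 97*(-4*1*(-4)) + 0 = 97*(-4*(-4)) + 0 = 97*16 + 0 = 1552 + 0 = 1552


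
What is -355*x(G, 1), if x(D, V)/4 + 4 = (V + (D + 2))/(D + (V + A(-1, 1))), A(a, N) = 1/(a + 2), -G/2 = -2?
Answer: 12070/3 ≈ 4023.3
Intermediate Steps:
G = 4 (G = -2*(-2) = 4)
A(a, N) = 1/(2 + a)
x(D, V) = -16 + 4*(2 + D + V)/(1 + D + V) (x(D, V) = -16 + 4*((V + (D + 2))/(D + (V + 1/(2 - 1)))) = -16 + 4*((V + (2 + D))/(D + (V + 1/1))) = -16 + 4*((2 + D + V)/(D + (V + 1))) = -16 + 4*((2 + D + V)/(D + (1 + V))) = -16 + 4*((2 + D + V)/(1 + D + V)) = -16 + 4*(2 + D + V)/(1 + D + V))
-355*x(G, 1) = -1420*(-2 - 3*4 - 3*1)/(1 + 4 + 1) = -1420*(-2 - 12 - 3)/6 = -1420*(-17)/6 = -355*(-34/3) = 12070/3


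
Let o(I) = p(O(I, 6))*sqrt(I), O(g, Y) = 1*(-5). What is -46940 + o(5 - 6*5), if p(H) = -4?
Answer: -46940 - 20*I ≈ -46940.0 - 20.0*I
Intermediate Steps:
O(g, Y) = -5
o(I) = -4*sqrt(I)
-46940 + o(5 - 6*5) = -46940 - 4*sqrt(5 - 6*5) = -46940 - 4*sqrt(5 - 30) = -46940 - 20*I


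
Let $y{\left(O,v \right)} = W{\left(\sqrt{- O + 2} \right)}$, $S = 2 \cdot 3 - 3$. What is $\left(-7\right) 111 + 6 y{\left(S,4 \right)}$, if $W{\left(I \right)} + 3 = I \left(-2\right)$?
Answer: $-795 - 12 i \approx -795.0 - 12.0 i$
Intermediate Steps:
$S = 3$ ($S = 6 - 3 = 3$)
$W{\left(I \right)} = -3 - 2 I$ ($W{\left(I \right)} = -3 + I \left(-2\right) = -3 - 2 I$)
$y{\left(O,v \right)} = -3 - 2 \sqrt{2 - O}$ ($y{\left(O,v \right)} = -3 - 2 \sqrt{- O + 2} = -3 - 2 \sqrt{2 - O}$)
$\left(-7\right) 111 + 6 y{\left(S,4 \right)} = \left(-7\right) 111 + 6 \left(-3 - 2 \sqrt{2 - 3}\right) = -777 + 6 \left(-3 - 2 \sqrt{2 - 3}\right) = -777 + 6 \left(-3 - 2 \sqrt{-1}\right) = -777 + 6 \left(-3 - 2 i\right) = -777 - \left(18 + 12 i\right) = -795 - 12 i$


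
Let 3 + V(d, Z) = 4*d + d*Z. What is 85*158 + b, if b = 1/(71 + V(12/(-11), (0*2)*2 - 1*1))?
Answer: 9562171/712 ≈ 13430.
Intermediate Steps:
V(d, Z) = -3 + 4*d + Z*d (V(d, Z) = -3 + (4*d + d*Z) = -3 + (4*d + Z*d) = -3 + 4*d + Z*d)
b = 11/712 (b = 1/(71 + (-3 + 4*(12/(-11)) + ((0*2)*2 - 1*1)*(12/(-11)))) = 1/(71 + (-3 + 4*(12*(-1/11)) + (0*2 - 1)*(12*(-1/11)))) = 1/(71 + (-3 + 4*(-12/11) + (0 - 1)*(-12/11))) = 1/(71 + (-3 - 48/11 - 1*(-12/11))) = 1/(71 + (-3 - 48/11 + 12/11)) = 1/(71 - 69/11) = 1/(712/11) = 11/712 ≈ 0.015449)
85*158 + b = 85*158 + 11/712 = 13430 + 11/712 = 9562171/712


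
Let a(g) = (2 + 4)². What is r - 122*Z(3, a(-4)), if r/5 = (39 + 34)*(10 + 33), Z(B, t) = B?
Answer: 15329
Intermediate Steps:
a(g) = 36 (a(g) = 6² = 36)
r = 15695 (r = 5*((39 + 34)*(10 + 33)) = 5*(73*43) = 5*3139 = 15695)
r - 122*Z(3, a(-4)) = 15695 - 122*3 = 15695 - 366 = 15329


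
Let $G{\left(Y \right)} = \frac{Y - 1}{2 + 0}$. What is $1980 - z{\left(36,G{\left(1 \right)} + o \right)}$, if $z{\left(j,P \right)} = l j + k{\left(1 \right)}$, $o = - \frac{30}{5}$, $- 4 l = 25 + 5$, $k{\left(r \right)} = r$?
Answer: $2249$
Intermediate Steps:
$l = - \frac{15}{2}$ ($l = - \frac{25 + 5}{4} = \left(- \frac{1}{4}\right) 30 = - \frac{15}{2} \approx -7.5$)
$o = -6$ ($o = \left(-30\right) \frac{1}{5} = -6$)
$G{\left(Y \right)} = - \frac{1}{2} + \frac{Y}{2}$ ($G{\left(Y \right)} = \frac{-1 + Y}{2} = \left(-1 + Y\right) \frac{1}{2} = - \frac{1}{2} + \frac{Y}{2}$)
$z{\left(j,P \right)} = 1 - \frac{15 j}{2}$ ($z{\left(j,P \right)} = - \frac{15 j}{2} + 1 = 1 - \frac{15 j}{2}$)
$1980 - z{\left(36,G{\left(1 \right)} + o \right)} = 1980 - \left(1 - 270\right) = 1980 - -269 = 1980 + 269 = 2249$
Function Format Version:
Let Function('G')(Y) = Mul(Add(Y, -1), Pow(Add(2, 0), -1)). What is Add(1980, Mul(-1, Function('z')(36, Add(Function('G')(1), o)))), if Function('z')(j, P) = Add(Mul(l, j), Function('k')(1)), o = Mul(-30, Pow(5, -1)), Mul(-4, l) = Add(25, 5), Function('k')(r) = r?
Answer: 2249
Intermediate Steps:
l = Rational(-15, 2) (l = Mul(Rational(-1, 4), Add(25, 5)) = Mul(Rational(-1, 4), 30) = Rational(-15, 2) ≈ -7.5000)
o = -6 (o = Mul(-30, Rational(1, 5)) = -6)
Function('G')(Y) = Add(Rational(-1, 2), Mul(Rational(1, 2), Y)) (Function('G')(Y) = Mul(Add(-1, Y), Pow(2, -1)) = Mul(Add(-1, Y), Rational(1, 2)) = Add(Rational(-1, 2), Mul(Rational(1, 2), Y)))
Function('z')(j, P) = Add(1, Mul(Rational(-15, 2), j)) (Function('z')(j, P) = Add(Mul(Rational(-15, 2), j), 1) = Add(1, Mul(Rational(-15, 2), j)))
Add(1980, Mul(-1, Function('z')(36, Add(Function('G')(1), o)))) = Add(1980, Mul(-1, Add(1, Mul(Rational(-15, 2), 36)))) = Add(1980, Mul(-1, Add(1, -270))) = Add(1980, Mul(-1, -269)) = Add(1980, 269) = 2249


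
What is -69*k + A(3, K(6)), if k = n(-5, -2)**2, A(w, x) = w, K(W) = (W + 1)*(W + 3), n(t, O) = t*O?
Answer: -6897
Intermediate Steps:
n(t, O) = O*t
K(W) = (1 + W)*(3 + W)
k = 100 (k = (-2*(-5))**2 = 10**2 = 100)
-69*k + A(3, K(6)) = -69*100 + 3 = -6900 + 3 = -6897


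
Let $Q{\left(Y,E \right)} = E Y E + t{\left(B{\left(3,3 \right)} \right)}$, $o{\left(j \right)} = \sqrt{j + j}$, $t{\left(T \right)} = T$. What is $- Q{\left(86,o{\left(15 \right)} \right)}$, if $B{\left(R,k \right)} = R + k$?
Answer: $-2586$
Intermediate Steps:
$o{\left(j \right)} = \sqrt{2} \sqrt{j}$ ($o{\left(j \right)} = \sqrt{2 j} = \sqrt{2} \sqrt{j}$)
$Q{\left(Y,E \right)} = 6 + Y E^{2}$ ($Q{\left(Y,E \right)} = E Y E + \left(3 + 3\right) = Y E^{2} + 6 = 6 + Y E^{2}$)
$- Q{\left(86,o{\left(15 \right)} \right)} = - (6 + 86 \left(\sqrt{2} \sqrt{15}\right)^{2}) = - (6 + 86 \left(\sqrt{30}\right)^{2}) = - (6 + 86 \cdot 30) = - (6 + 2580) = \left(-1\right) 2586 = -2586$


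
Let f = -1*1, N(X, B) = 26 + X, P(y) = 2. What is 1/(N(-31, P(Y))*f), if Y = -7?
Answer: ⅕ ≈ 0.20000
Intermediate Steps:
f = -1
1/(N(-31, P(Y))*f) = 1/((26 - 31)*(-1)) = 1/(-5*(-1)) = 1/5 = ⅕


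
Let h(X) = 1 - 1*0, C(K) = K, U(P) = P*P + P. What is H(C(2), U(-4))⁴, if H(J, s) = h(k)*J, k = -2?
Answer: 16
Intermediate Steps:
U(P) = P + P² (U(P) = P² + P = P + P²)
h(X) = 1 (h(X) = 1 + 0 = 1)
H(J, s) = J (H(J, s) = 1*J = J)
H(C(2), U(-4))⁴ = 2⁴ = 16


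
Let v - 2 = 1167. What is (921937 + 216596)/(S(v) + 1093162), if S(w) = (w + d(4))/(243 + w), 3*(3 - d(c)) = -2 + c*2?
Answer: 803804298/771772957 ≈ 1.0415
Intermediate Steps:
v = 1169 (v = 2 + 1167 = 1169)
d(c) = 11/3 - 2*c/3 (d(c) = 3 - (-2 + c*2)/3 = 3 - (-2 + 2*c)/3 = 3 + (⅔ - 2*c/3) = 11/3 - 2*c/3)
S(w) = (1 + w)/(243 + w) (S(w) = (w + (11/3 - ⅔*4))/(243 + w) = (w + (11/3 - 8/3))/(243 + w) = (w + 1)/(243 + w) = (1 + w)/(243 + w))
(921937 + 216596)/(S(v) + 1093162) = (921937 + 216596)/((1 + 1169)/(243 + 1169) + 1093162) = 1138533/(1170/1412 + 1093162) = 1138533/((1/1412)*1170 + 1093162) = 1138533/(585/706 + 1093162) = 1138533/(771772957/706) = 1138533*(706/771772957) = 803804298/771772957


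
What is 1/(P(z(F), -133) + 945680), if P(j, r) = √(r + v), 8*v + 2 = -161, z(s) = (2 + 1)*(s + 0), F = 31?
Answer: 7565440/7154485300427 - 2*I*√2454/7154485300427 ≈ 1.0574e-6 - 1.3848e-11*I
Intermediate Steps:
z(s) = 3*s
v = -163/8 (v = -¼ + (⅛)*(-161) = -¼ - 161/8 = -163/8 ≈ -20.375)
P(j, r) = √(-163/8 + r) (P(j, r) = √(r - 163/8) = √(-163/8 + r))
1/(P(z(F), -133) + 945680) = 1/(√(-326 + 16*(-133))/4 + 945680) = 1/(√(-326 - 2128)/4 + 945680) = 1/(√(-2454)/4 + 945680) = 1/((I*√2454)/4 + 945680) = 1/(I*√2454/4 + 945680) = 1/(945680 + I*√2454/4)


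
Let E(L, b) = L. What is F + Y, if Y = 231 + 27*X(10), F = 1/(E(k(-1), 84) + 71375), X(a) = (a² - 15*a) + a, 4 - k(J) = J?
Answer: -60601619/71380 ≈ -849.00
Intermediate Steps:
k(J) = 4 - J
X(a) = a² - 14*a
F = 1/71380 (F = 1/((4 - 1*(-1)) + 71375) = 1/((4 + 1) + 71375) = 1/(5 + 71375) = 1/71380 ≈ 1.4010e-5)
Y = -849 (Y = 231 + 27*(10*(-14 + 10)) = 231 + 27*(10*(-4)) = 231 + 27*(-40) = 231 - 1080 = -849)
F + Y = 1/71380 - 849 = -60601619/71380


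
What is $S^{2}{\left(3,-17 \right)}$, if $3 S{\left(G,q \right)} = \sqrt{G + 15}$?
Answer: $2$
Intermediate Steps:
$S{\left(G,q \right)} = \frac{\sqrt{15 + G}}{3}$ ($S{\left(G,q \right)} = \frac{\sqrt{G + 15}}{3} = \frac{\sqrt{15 + G}}{3}$)
$S^{2}{\left(3,-17 \right)} = \left(\frac{\sqrt{15 + 3}}{3}\right)^{2} = \left(\frac{\sqrt{18}}{3}\right)^{2} = \left(\frac{3 \sqrt{2}}{3}\right)^{2} = \left(\sqrt{2}\right)^{2} = 2$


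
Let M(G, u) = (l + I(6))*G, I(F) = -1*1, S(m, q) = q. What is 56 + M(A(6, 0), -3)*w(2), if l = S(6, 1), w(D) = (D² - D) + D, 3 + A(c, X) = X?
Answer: 56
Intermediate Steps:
A(c, X) = -3 + X
w(D) = D²
I(F) = -1
l = 1
M(G, u) = 0 (M(G, u) = (1 - 1)*G = 0*G = 0)
56 + M(A(6, 0), -3)*w(2) = 56 + 0*2² = 56 + 0*4 = 56 + 0 = 56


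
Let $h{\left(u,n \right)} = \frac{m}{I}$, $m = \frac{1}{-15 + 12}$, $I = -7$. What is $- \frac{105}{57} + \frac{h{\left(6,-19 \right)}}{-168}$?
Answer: $- \frac{123499}{67032} \approx -1.8424$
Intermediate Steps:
$m = - \frac{1}{3}$ ($m = \frac{1}{-3} = - \frac{1}{3} \approx -0.33333$)
$h{\left(u,n \right)} = \frac{1}{21}$ ($h{\left(u,n \right)} = - \frac{1}{3 \left(-7\right)} = \left(- \frac{1}{3}\right) \left(- \frac{1}{7}\right) = \frac{1}{21}$)
$- \frac{105}{57} + \frac{h{\left(6,-19 \right)}}{-168} = - \frac{105}{57} + \frac{1}{21 \left(-168\right)} = \left(-105\right) \frac{1}{57} + \frac{1}{21} \left(- \frac{1}{168}\right) = - \frac{35}{19} - \frac{1}{3528} = - \frac{123499}{67032}$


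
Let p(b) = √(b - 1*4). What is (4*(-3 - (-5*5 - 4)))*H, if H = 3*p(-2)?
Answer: 312*I*√6 ≈ 764.24*I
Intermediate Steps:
p(b) = √(-4 + b) (p(b) = √(b - 4) = √(-4 + b))
H = 3*I*√6 (H = 3*√(-4 - 2) = 3*√(-6) = 3*(I*√6) = 3*I*√6 ≈ 7.3485*I)
(4*(-3 - (-5*5 - 4)))*H = (4*(-3 - (-5*5 - 4)))*(3*I*√6) = (4*(-3 - (-25 - 4)))*(3*I*√6) = (4*(-3 - 1*(-29)))*(3*I*√6) = (4*(-3 + 29))*(3*I*√6) = (4*26)*(3*I*√6) = 104*(3*I*√6) = 312*I*√6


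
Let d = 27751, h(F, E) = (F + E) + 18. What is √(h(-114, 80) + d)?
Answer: 43*√15 ≈ 166.54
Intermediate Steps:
h(F, E) = 18 + E + F (h(F, E) = (E + F) + 18 = 18 + E + F)
√(h(-114, 80) + d) = √((18 + 80 - 114) + 27751) = √(-16 + 27751) = √27735 = 43*√15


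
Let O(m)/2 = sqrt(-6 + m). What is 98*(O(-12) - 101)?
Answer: -9898 + 588*I*sqrt(2) ≈ -9898.0 + 831.56*I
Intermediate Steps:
O(m) = 2*sqrt(-6 + m)
98*(O(-12) - 101) = 98*(2*sqrt(-6 - 12) - 101) = 98*(2*sqrt(-18) - 101) = 98*(2*(3*I*sqrt(2)) - 101) = 98*(6*I*sqrt(2) - 101) = 98*(-101 + 6*I*sqrt(2)) = -9898 + 588*I*sqrt(2)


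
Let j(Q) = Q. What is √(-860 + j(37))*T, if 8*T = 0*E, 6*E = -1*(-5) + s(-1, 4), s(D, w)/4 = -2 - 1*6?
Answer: 0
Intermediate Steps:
s(D, w) = -32 (s(D, w) = 4*(-2 - 1*6) = 4*(-2 - 6) = 4*(-8) = -32)
E = -9/2 (E = (-1*(-5) - 32)/6 = (5 - 32)/6 = (⅙)*(-27) = -9/2 ≈ -4.5000)
T = 0 (T = (0*(-9/2))/8 = (⅛)*0 = 0)
√(-860 + j(37))*T = √(-860 + 37)*0 = √(-823)*0 = (I*√823)*0 = 0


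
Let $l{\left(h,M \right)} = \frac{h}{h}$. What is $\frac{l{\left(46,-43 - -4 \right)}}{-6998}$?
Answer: $- \frac{1}{6998} \approx -0.0001429$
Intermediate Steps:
$l{\left(h,M \right)} = 1$
$\frac{l{\left(46,-43 - -4 \right)}}{-6998} = 1 \frac{1}{-6998} = 1 \left(- \frac{1}{6998}\right) = - \frac{1}{6998}$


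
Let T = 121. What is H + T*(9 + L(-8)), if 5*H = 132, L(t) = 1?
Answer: 6182/5 ≈ 1236.4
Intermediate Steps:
H = 132/5 (H = (⅕)*132 = 132/5 ≈ 26.400)
H + T*(9 + L(-8)) = 132/5 + 121*(9 + 1) = 132/5 + 121*10 = 132/5 + 1210 = 6182/5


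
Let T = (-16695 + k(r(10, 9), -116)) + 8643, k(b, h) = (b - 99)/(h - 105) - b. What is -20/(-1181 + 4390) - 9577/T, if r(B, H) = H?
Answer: 6756275233/5716483719 ≈ 1.1819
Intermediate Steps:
k(b, h) = -b + (-99 + b)/(-105 + h) (k(b, h) = (-99 + b)/(-105 + h) - b = -b + (-99 + b)/(-105 + h))
T = -1781391/221 (T = (-16695 + (-99 + 106*9 - 1*9*(-116))/(-105 - 116)) + 8643 = (-16695 + (-99 + 954 + 1044)/(-221)) + 8643 = (-16695 - 1/221*1899) + 8643 = (-16695 - 1899/221) + 8643 = -3691494/221 + 8643 = -1781391/221 ≈ -8060.6)
-20/(-1181 + 4390) - 9577/T = -20/(-1181 + 4390) - 9577/(-1781391/221) = -20/3209 - 9577*(-221/1781391) = -20*1/3209 + 2116517/1781391 = -20/3209 + 2116517/1781391 = 6756275233/5716483719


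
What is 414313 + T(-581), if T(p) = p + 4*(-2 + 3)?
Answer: 413736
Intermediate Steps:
T(p) = 4 + p (T(p) = p + 4*1 = p + 4 = 4 + p)
414313 + T(-581) = 414313 + (4 - 581) = 414313 - 577 = 413736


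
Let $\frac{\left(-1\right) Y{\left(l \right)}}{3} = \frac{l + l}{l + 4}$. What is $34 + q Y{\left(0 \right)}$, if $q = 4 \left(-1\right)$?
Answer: $34$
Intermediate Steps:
$Y{\left(l \right)} = - \frac{6 l}{4 + l}$ ($Y{\left(l \right)} = - 3 \frac{l + l}{l + 4} = - 3 \frac{2 l}{4 + l} = - \frac{6 l}{4 + l}$)
$q = -4$
$34 + q Y{\left(0 \right)} = 34 - 4 \left(\left(-6\right) 0 \frac{1}{4 + 0}\right) = 34 - 4 \left(\left(-6\right) 0 \cdot \frac{1}{4}\right) = 34 - 0 = 34 + 0 = 34$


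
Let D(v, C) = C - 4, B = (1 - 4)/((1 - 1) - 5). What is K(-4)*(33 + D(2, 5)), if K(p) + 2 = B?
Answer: -238/5 ≈ -47.600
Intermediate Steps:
B = 3/5 (B = -3/(0 - 5) = -3/(-5) = -3*(-1/5) = 3/5 ≈ 0.60000)
K(p) = -7/5 (K(p) = -2 + 3/5 = -7/5)
D(v, C) = -4 + C
K(-4)*(33 + D(2, 5)) = -7*(33 + (-4 + 5))/5 = -7*(33 + 1)/5 = -7/5*34 = -238/5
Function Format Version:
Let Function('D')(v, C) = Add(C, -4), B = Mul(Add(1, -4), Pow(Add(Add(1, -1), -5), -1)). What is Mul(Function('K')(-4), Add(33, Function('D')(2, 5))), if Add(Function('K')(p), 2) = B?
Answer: Rational(-238, 5) ≈ -47.600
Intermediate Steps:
B = Rational(3, 5) (B = Mul(-3, Pow(Add(0, -5), -1)) = Mul(-3, Pow(-5, -1)) = Mul(-3, Rational(-1, 5)) = Rational(3, 5) ≈ 0.60000)
Function('K')(p) = Rational(-7, 5) (Function('K')(p) = Add(-2, Rational(3, 5)) = Rational(-7, 5))
Function('D')(v, C) = Add(-4, C)
Mul(Function('K')(-4), Add(33, Function('D')(2, 5))) = Mul(Rational(-7, 5), Add(33, Add(-4, 5))) = Mul(Rational(-7, 5), Add(33, 1)) = Mul(Rational(-7, 5), 34) = Rational(-238, 5)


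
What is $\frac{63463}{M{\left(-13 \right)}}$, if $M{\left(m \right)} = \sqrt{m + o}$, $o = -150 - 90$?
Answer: $- \frac{63463 i \sqrt{253}}{253} \approx - 3989.9 i$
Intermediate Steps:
$o = -240$
$M{\left(m \right)} = \sqrt{-240 + m}$ ($M{\left(m \right)} = \sqrt{m - 240} = \sqrt{-240 + m}$)
$\frac{63463}{M{\left(-13 \right)}} = \frac{63463}{\sqrt{-240 - 13}} = \frac{63463}{\sqrt{-253}} = \frac{63463}{i \sqrt{253}} = 63463 \left(- \frac{i \sqrt{253}}{253}\right) = - \frac{63463 i \sqrt{253}}{253}$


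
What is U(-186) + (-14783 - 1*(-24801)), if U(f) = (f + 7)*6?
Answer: 8944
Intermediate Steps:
U(f) = 42 + 6*f (U(f) = (7 + f)*6 = 42 + 6*f)
U(-186) + (-14783 - 1*(-24801)) = (42 + 6*(-186)) + (-14783 - 1*(-24801)) = (42 - 1116) + (-14783 + 24801) = -1074 + 10018 = 8944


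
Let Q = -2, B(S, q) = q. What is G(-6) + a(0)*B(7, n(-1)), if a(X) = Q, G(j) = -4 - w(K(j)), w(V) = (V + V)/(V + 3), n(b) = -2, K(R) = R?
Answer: -4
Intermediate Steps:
w(V) = 2*V/(3 + V) (w(V) = (2*V)/(3 + V) = 2*V/(3 + V))
G(j) = -4 - 2*j/(3 + j)
a(X) = -2
G(-6) + a(0)*B(7, n(-1)) = 6*(-2 - 1*(-6))/(3 - 6) - 2*(-2) = 6*(-2 + 6)/(-3) + 4 = 6*(-⅓)*4 + 4 = -8 + 4 = -4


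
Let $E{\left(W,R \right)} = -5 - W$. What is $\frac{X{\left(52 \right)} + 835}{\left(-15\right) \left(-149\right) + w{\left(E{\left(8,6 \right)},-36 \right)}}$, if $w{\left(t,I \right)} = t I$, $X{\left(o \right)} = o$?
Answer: $\frac{887}{2703} \approx 0.32815$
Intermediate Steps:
$w{\left(t,I \right)} = I t$
$\frac{X{\left(52 \right)} + 835}{\left(-15\right) \left(-149\right) + w{\left(E{\left(8,6 \right)},-36 \right)}} = \frac{52 + 835}{\left(-15\right) \left(-149\right) - 36 \left(-5 - 8\right)} = \frac{887}{2235 - 36 \left(-5 - 8\right)} = \frac{887}{2235 - -468} = \frac{887}{2235 + 468} = \frac{887}{2703}$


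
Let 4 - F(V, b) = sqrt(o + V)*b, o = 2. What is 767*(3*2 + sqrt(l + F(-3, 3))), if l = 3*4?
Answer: 4602 + 767*sqrt(16 - 3*I) ≈ 7683.3 - 286.38*I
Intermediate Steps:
l = 12
F(V, b) = 4 - b*sqrt(2 + V) (F(V, b) = 4 - sqrt(2 + V)*b = 4 - b*sqrt(2 + V))
767*(3*2 + sqrt(l + F(-3, 3))) = 767*(3*2 + sqrt(12 + (4 - 1*3*sqrt(2 - 3)))) = 767*(6 + sqrt(12 + (4 - 1*3*sqrt(-1)))) = 767*(6 + sqrt(12 + (4 - 1*3*I))) = 767*(6 + sqrt(12 + (4 - 3*I))) = 767*(6 + sqrt(16 - 3*I)) = 4602 + 767*sqrt(16 - 3*I)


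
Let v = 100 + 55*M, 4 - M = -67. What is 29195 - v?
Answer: 25190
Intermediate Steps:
M = 71 (M = 4 - 1*(-67) = 4 + 67 = 71)
v = 4005 (v = 100 + 55*71 = 100 + 3905 = 4005)
29195 - v = 29195 - 1*4005 = 29195 - 4005 = 25190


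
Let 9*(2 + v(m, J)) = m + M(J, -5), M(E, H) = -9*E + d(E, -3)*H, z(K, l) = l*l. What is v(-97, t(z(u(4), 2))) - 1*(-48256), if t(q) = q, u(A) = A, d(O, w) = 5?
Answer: 434128/9 ≈ 48236.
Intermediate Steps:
z(K, l) = l²
M(E, H) = -9*E + 5*H
v(m, J) = -43/9 - J + m/9 (v(m, J) = -2 + (m + (-9*J + 5*(-5)))/9 = -2 + (m + (-9*J - 25))/9 = -2 + (m + (-25 - 9*J))/9 = -2 + (-25 + m - 9*J)/9 = -2 + (-25/9 - J + m/9) = -43/9 - J + m/9)
v(-97, t(z(u(4), 2))) - 1*(-48256) = (-43/9 - 1*2² + (⅑)*(-97)) - 1*(-48256) = (-43/9 - 1*4 - 97/9) + 48256 = (-43/9 - 4 - 97/9) + 48256 = -176/9 + 48256 = 434128/9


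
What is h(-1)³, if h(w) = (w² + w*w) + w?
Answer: 1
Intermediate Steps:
h(w) = w + 2*w² (h(w) = (w² + w²) + w = 2*w² + w = w + 2*w²)
h(-1)³ = (-(1 + 2*(-1)))³ = (-(1 - 2))³ = (-1*(-1))³ = 1³ = 1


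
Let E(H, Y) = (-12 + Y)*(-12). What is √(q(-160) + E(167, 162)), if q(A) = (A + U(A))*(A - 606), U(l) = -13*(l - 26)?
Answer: 2*I*√432857 ≈ 1315.8*I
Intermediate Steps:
U(l) = 338 - 13*l (U(l) = -13*(-26 + l) = 338 - 13*l)
q(A) = (-606 + A)*(338 - 12*A) (q(A) = (A + (338 - 13*A))*(A - 606) = (338 - 12*A)*(-606 + A) = (-606 + A)*(338 - 12*A))
E(H, Y) = 144 - 12*Y
√(q(-160) + E(167, 162)) = √((-204828 - 12*(-160)² + 7610*(-160)) + (144 - 12*162)) = √((-204828 - 12*25600 - 1217600) + (144 - 1944)) = √((-204828 - 307200 - 1217600) - 1800) = √(-1729628 - 1800) = √(-1731428) = 2*I*√432857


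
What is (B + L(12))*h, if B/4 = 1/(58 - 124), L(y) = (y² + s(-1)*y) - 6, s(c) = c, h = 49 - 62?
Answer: -54028/33 ≈ -1637.2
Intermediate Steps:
h = -13
L(y) = -6 + y² - y (L(y) = (y² - y) - 6 = -6 + y² - y)
B = -2/33 (B = 4/(58 - 124) = 4/(-66) = 4*(-1/66) = -2/33 ≈ -0.060606)
(B + L(12))*h = (-2/33 + (-6 + 12² - 1*12))*(-13) = (-2/33 + (-6 + 144 - 12))*(-13) = (-2/33 + 126)*(-13) = (4156/33)*(-13) = -54028/33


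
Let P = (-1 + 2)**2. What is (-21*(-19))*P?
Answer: 399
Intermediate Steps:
P = 1 (P = 1**2 = 1)
(-21*(-19))*P = -21*(-19)*1 = 399*1 = 399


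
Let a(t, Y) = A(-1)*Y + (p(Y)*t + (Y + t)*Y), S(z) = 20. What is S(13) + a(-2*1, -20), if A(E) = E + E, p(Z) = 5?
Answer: 490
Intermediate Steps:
A(E) = 2*E
a(t, Y) = -2*Y + 5*t + Y*(Y + t) (a(t, Y) = (2*(-1))*Y + (5*t + (Y + t)*Y) = -2*Y + (5*t + Y*(Y + t)) = -2*Y + 5*t + Y*(Y + t))
S(13) + a(-2*1, -20) = 20 + ((-20)**2 - 2*(-20) + 5*(-2*1) - (-40)) = 20 + (400 + 40 + 5*(-2) - 20*(-2)) = 20 + (400 + 40 - 10 + 40) = 20 + 470 = 490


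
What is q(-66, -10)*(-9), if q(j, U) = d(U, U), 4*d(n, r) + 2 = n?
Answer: 27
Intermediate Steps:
d(n, r) = -½ + n/4
q(j, U) = -½ + U/4
q(-66, -10)*(-9) = (-½ + (¼)*(-10))*(-9) = (-½ - 5/2)*(-9) = -3*(-9) = 27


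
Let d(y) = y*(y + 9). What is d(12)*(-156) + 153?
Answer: -39159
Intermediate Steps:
d(y) = y*(9 + y)
d(12)*(-156) + 153 = (12*(9 + 12))*(-156) + 153 = (12*21)*(-156) + 153 = 252*(-156) + 153 = -39312 + 153 = -39159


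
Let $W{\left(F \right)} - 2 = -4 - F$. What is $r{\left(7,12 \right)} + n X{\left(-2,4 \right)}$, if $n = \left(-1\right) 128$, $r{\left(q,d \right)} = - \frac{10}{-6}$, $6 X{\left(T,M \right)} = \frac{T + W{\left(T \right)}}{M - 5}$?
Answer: $-41$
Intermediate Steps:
$W{\left(F \right)} = -2 - F$ ($W{\left(F \right)} = 2 - \left(4 + F\right) = -2 - F$)
$X{\left(T,M \right)} = - \frac{1}{3 \left(-5 + M\right)}$ ($X{\left(T,M \right)} = \frac{\left(T - \left(2 + T\right)\right) \frac{1}{M - 5}}{6} = \frac{\left(-2\right) \frac{1}{-5 + M}}{6} = - \frac{1}{3 \left(-5 + M\right)}$)
$r{\left(q,d \right)} = \frac{5}{3}$ ($r{\left(q,d \right)} = \left(-10\right) \left(- \frac{1}{6}\right) = \frac{5}{3}$)
$n = -128$
$r{\left(7,12 \right)} + n X{\left(-2,4 \right)} = \frac{5}{3} - 128 \left(- \frac{1}{-15 + 3 \cdot 4}\right) = \frac{5}{3} - 128 \left(- \frac{1}{-15 + 12}\right) = \frac{5}{3} - 128 \left(- \frac{1}{-3}\right) = \frac{5}{3} - 128 \left(\left(-1\right) \left(- \frac{1}{3}\right)\right) = \frac{5}{3} - \frac{128}{3} = -41$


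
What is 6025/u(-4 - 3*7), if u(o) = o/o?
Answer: 6025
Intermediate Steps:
u(o) = 1
6025/u(-4 - 3*7) = 6025/1 = 6025*1 = 6025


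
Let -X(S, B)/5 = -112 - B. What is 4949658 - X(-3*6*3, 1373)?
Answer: 4942233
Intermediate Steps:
X(S, B) = 560 + 5*B (X(S, B) = -5*(-112 - B) = 560 + 5*B)
4949658 - X(-3*6*3, 1373) = 4949658 - (560 + 5*1373) = 4949658 - (560 + 6865) = 4949658 - 1*7425 = 4949658 - 7425 = 4942233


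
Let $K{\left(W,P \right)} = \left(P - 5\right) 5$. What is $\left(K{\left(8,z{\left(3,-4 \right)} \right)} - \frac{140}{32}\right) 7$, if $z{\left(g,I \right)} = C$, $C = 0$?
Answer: $- \frac{1645}{8} \approx -205.63$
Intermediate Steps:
$z{\left(g,I \right)} = 0$
$K{\left(W,P \right)} = -25 + 5 P$ ($K{\left(W,P \right)} = \left(-5 + P\right) 5 = -25 + 5 P$)
$\left(K{\left(8,z{\left(3,-4 \right)} \right)} - \frac{140}{32}\right) 7 = \left(\left(-25 + 5 \cdot 0\right) - \frac{140}{32}\right) 7 = \left(\left(-25 + 0\right) - \frac{35}{8}\right) 7 = \left(-25 - \frac{35}{8}\right) 7 = \left(- \frac{235}{8}\right) 7 = - \frac{1645}{8}$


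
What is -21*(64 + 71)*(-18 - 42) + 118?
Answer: 170218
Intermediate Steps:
-21*(64 + 71)*(-18 - 42) + 118 = -2835*(-60) + 118 = -21*(-8100) + 118 = 170100 + 118 = 170218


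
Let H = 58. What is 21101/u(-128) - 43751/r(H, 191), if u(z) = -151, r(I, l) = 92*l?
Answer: -377393173/2653372 ≈ -142.23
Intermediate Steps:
21101/u(-128) - 43751/r(H, 191) = 21101/(-151) - 43751/(92*191) = 21101*(-1/151) - 43751/17572 = -21101/151 - 43751*1/17572 = -21101/151 - 43751/17572 = -377393173/2653372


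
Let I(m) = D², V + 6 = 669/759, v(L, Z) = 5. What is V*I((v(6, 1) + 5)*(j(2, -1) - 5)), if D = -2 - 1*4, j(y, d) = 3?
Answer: -46620/253 ≈ -184.27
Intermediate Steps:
D = -6 (D = -2 - 4 = -6)
V = -1295/253 (V = -6 + 669/759 = -6 + 669*(1/759) = -6 + 223/253 = -1295/253 ≈ -5.1186)
I(m) = 36 (I(m) = (-6)² = 36)
V*I((v(6, 1) + 5)*(j(2, -1) - 5)) = -1295/253*36 = -46620/253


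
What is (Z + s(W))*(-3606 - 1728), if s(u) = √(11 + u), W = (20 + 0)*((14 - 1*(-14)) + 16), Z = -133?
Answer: 709422 - 48006*√11 ≈ 5.5020e+5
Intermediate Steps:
W = 880 (W = 20*((14 + 14) + 16) = 20*(28 + 16) = 20*44 = 880)
(Z + s(W))*(-3606 - 1728) = (-133 + √(11 + 880))*(-3606 - 1728) = (-133 + √891)*(-5334) = (-133 + 9*√11)*(-5334) = 709422 - 48006*√11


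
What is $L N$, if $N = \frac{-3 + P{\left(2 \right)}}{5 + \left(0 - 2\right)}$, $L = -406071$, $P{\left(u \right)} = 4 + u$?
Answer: $-406071$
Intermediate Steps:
$N = 1$ ($N = \frac{-3 + \left(4 + 2\right)}{5 + \left(0 - 2\right)} = \frac{-3 + 6}{5 + \left(0 - 2\right)} = \frac{3}{5 - 2} = \frac{3}{3} = 3 \cdot \frac{1}{3} = 1$)
$L N = \left(-406071\right) 1 = -406071$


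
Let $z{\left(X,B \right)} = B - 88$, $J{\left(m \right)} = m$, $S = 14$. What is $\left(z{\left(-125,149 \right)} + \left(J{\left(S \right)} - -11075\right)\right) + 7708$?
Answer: $18858$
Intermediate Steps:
$z{\left(X,B \right)} = -88 + B$
$\left(z{\left(-125,149 \right)} + \left(J{\left(S \right)} - -11075\right)\right) + 7708 = \left(\left(-88 + 149\right) + \left(14 - -11075\right)\right) + 7708 = \left(61 + \left(14 + 11075\right)\right) + 7708 = \left(61 + 11089\right) + 7708 = 11150 + 7708 = 18858$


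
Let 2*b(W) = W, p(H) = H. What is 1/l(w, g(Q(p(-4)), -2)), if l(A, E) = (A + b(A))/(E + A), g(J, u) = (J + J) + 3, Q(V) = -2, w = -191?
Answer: 128/191 ≈ 0.67016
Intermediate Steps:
b(W) = W/2
g(J, u) = 3 + 2*J (g(J, u) = 2*J + 3 = 3 + 2*J)
l(A, E) = 3*A/(2*(A + E)) (l(A, E) = (A + A/2)/(E + A) = (3*A/2)/(A + E) = 3*A/(2*(A + E)))
1/l(w, g(Q(p(-4)), -2)) = 1/((3/2)*(-191)/(-191 + (3 + 2*(-2)))) = 1/((3/2)*(-191)/(-191 + (3 - 4))) = 1/((3/2)*(-191)/(-191 - 1)) = 1/((3/2)*(-191)/(-192)) = 1/((3/2)*(-191)*(-1/192)) = 1/(191/128) = 128/191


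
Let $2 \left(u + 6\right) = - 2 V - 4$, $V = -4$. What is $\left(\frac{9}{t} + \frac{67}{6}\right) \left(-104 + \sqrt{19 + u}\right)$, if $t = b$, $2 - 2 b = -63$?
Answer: $- \frac{17852}{15} + \frac{4463 \sqrt{15}}{390} \approx -1145.8$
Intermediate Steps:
$b = \frac{65}{2}$ ($b = 1 - - \frac{63}{2} = 1 + \frac{63}{2} = \frac{65}{2} \approx 32.5$)
$t = \frac{65}{2} \approx 32.5$
$u = -4$ ($u = -6 + \frac{\left(-2\right) \left(-4\right) - 4}{2} = -6 + \frac{8 - 4}{2} = -6 + \frac{1}{2} \cdot 4 = -6 + 2 = -4$)
$\left(\frac{9}{t} + \frac{67}{6}\right) \left(-104 + \sqrt{19 + u}\right) = \left(\frac{9}{\frac{65}{2}} + \frac{67}{6}\right) \left(-104 + \sqrt{19 - 4}\right) = \left(9 \cdot \frac{2}{65} + 67 \cdot \frac{1}{6}\right) \left(-104 + \sqrt{15}\right) = \left(\frac{18}{65} + \frac{67}{6}\right) \left(-104 + \sqrt{15}\right) = \frac{4463 \left(-104 + \sqrt{15}\right)}{390} = - \frac{17852}{15} + \frac{4463 \sqrt{15}}{390}$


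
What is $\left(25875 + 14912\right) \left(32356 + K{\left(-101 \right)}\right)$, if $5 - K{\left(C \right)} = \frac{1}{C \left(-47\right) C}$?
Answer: $\frac{632825982217616}{479447} \approx 1.3199 \cdot 10^{9}$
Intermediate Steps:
$K{\left(C \right)} = 5 + \frac{1}{47 C^{2}}$ ($K{\left(C \right)} = 5 - \frac{1}{C \left(-47\right) C} = 5 - \frac{1}{- 47 C C} = 5 - \frac{1}{\left(-47\right) C^{2}} = 5 - - \frac{1}{47 C^{2}} = 5 + \frac{1}{47 C^{2}}$)
$\left(25875 + 14912\right) \left(32356 + K{\left(-101 \right)}\right) = \left(25875 + 14912\right) \left(32356 + \left(5 + \frac{1}{47 \cdot 10201}\right)\right) = 40787 \left(32356 + \left(5 + \frac{1}{47} \cdot \frac{1}{10201}\right)\right) = 40787 \left(32356 + \left(5 + \frac{1}{479447}\right)\right) = 40787 \left(32356 + \frac{2397236}{479447}\right) = 40787 \cdot \frac{15515384368}{479447} = \frac{632825982217616}{479447}$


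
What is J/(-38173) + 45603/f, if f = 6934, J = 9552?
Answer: 1674569751/264691582 ≈ 6.3265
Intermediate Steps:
J/(-38173) + 45603/f = 9552/(-38173) + 45603/6934 = 9552*(-1/38173) + 45603*(1/6934) = -9552/38173 + 45603/6934 = 1674569751/264691582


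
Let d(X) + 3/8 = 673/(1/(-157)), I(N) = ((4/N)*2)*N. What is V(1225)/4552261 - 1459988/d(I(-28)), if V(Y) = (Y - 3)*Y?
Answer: 7776475689342/549712178993 ≈ 14.146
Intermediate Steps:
V(Y) = Y*(-3 + Y) (V(Y) = (-3 + Y)*Y = Y*(-3 + Y))
I(N) = 8 (I(N) = (8/N)*N = 8)
d(X) = -845291/8 (d(X) = -3/8 + 673/(1/(-157)) = -3/8 + 673/(-1/157) = -3/8 + 673*(-157) = -3/8 - 105661 = -845291/8)
V(1225)/4552261 - 1459988/d(I(-28)) = (1225*(-3 + 1225))/4552261 - 1459988/(-845291/8) = (1225*1222)*(1/4552261) - 1459988*(-8/845291) = 1496950*(1/4552261) + 11679904/845291 = 213850/650323 + 11679904/845291 = 7776475689342/549712178993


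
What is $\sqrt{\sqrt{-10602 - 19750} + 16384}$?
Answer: $2 \sqrt{4096 + i \sqrt{1897}} \approx 128.0 + 0.68053 i$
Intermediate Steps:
$\sqrt{\sqrt{-10602 - 19750} + 16384} = \sqrt{\sqrt{-30352} + 16384} = \sqrt{4 i \sqrt{1897} + 16384} = \sqrt{16384 + 4 i \sqrt{1897}}$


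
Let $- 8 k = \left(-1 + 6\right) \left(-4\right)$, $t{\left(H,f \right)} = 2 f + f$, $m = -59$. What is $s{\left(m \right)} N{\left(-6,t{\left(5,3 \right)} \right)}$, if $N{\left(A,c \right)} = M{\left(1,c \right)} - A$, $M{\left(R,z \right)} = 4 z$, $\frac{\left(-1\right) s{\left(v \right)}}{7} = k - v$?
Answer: $-18081$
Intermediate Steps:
$t{\left(H,f \right)} = 3 f$
$k = \frac{5}{2}$ ($k = - \frac{\left(-1 + 6\right) \left(-4\right)}{8} = - \frac{5 \left(-4\right)}{8} = \left(- \frac{1}{8}\right) \left(-20\right) = \frac{5}{2} \approx 2.5$)
$s{\left(v \right)} = - \frac{35}{2} + 7 v$ ($s{\left(v \right)} = - 7 \left(\frac{5}{2} - v\right) = - \frac{35}{2} + 7 v$)
$N{\left(A,c \right)} = - A + 4 c$ ($N{\left(A,c \right)} = 4 c - A = - A + 4 c$)
$s{\left(m \right)} N{\left(-6,t{\left(5,3 \right)} \right)} = \left(- \frac{35}{2} + 7 \left(-59\right)\right) \left(\left(-1\right) \left(-6\right) + 4 \cdot 3 \cdot 3\right) = \left(- \frac{35}{2} - 413\right) \left(6 + 4 \cdot 9\right) = - \frac{861 \left(6 + 36\right)}{2} = \left(- \frac{861}{2}\right) 42 = -18081$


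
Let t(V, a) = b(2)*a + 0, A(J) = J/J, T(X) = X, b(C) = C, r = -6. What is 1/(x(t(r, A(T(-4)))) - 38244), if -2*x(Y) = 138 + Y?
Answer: -1/38314 ≈ -2.6100e-5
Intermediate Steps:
A(J) = 1
t(V, a) = 2*a (t(V, a) = 2*a + 0 = 2*a)
x(Y) = -69 - Y/2 (x(Y) = -(138 + Y)/2 = -69 - Y/2)
1/(x(t(r, A(T(-4)))) - 38244) = 1/((-69 - 1) - 38244) = 1/(-70 - 38244) = 1/(-38314) = -1/38314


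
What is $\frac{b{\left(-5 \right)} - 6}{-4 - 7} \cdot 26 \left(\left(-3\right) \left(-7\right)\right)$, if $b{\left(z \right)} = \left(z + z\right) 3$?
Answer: $\frac{19656}{11} \approx 1786.9$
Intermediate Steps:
$b{\left(z \right)} = 6 z$ ($b{\left(z \right)} = 2 z 3 = 6 z$)
$\frac{b{\left(-5 \right)} - 6}{-4 - 7} \cdot 26 \left(\left(-3\right) \left(-7\right)\right) = \frac{6 \left(-5\right) - 6}{-4 - 7} \cdot 26 \left(\left(-3\right) \left(-7\right)\right) = \frac{-30 - 6}{-11} \cdot 26 \cdot 21 = \left(-36\right) \left(- \frac{1}{11}\right) 26 \cdot 21 = \frac{36}{11} \cdot 26 \cdot 21 = \frac{936}{11} \cdot 21 = \frac{19656}{11}$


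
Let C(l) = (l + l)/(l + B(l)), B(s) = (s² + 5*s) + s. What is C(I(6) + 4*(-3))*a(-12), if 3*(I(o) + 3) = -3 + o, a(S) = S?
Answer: 24/7 ≈ 3.4286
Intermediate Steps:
B(s) = s² + 6*s
I(o) = -4 + o/3 (I(o) = -3 + (-3 + o)/3 = -3 + (-1 + o/3) = -4 + o/3)
C(l) = 2*l/(l + l*(6 + l)) (C(l) = (l + l)/(l + l*(6 + l)) = (2*l)/(l + l*(6 + l)) = 2*l/(l + l*(6 + l)))
C(I(6) + 4*(-3))*a(-12) = (2/(7 + ((-4 + (⅓)*6) + 4*(-3))))*(-12) = (2/(7 + ((-4 + 2) - 12)))*(-12) = (2/(7 + (-2 - 12)))*(-12) = (2/(7 - 14))*(-12) = (2/(-7))*(-12) = (2*(-⅐))*(-12) = -2/7*(-12) = 24/7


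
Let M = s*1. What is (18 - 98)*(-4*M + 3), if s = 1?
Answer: 80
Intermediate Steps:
M = 1 (M = 1*1 = 1)
(18 - 98)*(-4*M + 3) = (18 - 98)*(-4*1 + 3) = -80*(-4 + 3) = -80*(-1) = 80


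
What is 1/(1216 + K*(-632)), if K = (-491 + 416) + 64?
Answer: 1/8168 ≈ 0.00012243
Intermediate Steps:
K = -11 (K = -75 + 64 = -11)
1/(1216 + K*(-632)) = 1/(1216 - 11*(-632)) = 1/(1216 + 6952) = 1/8168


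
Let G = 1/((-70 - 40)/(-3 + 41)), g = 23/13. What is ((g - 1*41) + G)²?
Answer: 800720209/511225 ≈ 1566.3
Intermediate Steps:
g = 23/13 (g = 23*(1/13) = 23/13 ≈ 1.7692)
G = -19/55 (G = 1/(-110/38) = 1/(-110*1/38) = 1/(-55/19) = -19/55 ≈ -0.34545)
((g - 1*41) + G)² = ((23/13 - 1*41) - 19/55)² = ((23/13 - 41) - 19/55)² = (-510/13 - 19/55)² = (-28297/715)² = 800720209/511225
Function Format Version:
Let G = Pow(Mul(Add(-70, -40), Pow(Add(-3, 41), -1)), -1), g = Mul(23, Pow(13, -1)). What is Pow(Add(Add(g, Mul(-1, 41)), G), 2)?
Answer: Rational(800720209, 511225) ≈ 1566.3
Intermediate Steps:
g = Rational(23, 13) (g = Mul(23, Rational(1, 13)) = Rational(23, 13) ≈ 1.7692)
G = Rational(-19, 55) (G = Pow(Mul(-110, Pow(38, -1)), -1) = Pow(Mul(-110, Rational(1, 38)), -1) = Pow(Rational(-55, 19), -1) = Rational(-19, 55) ≈ -0.34545)
Pow(Add(Add(g, Mul(-1, 41)), G), 2) = Pow(Add(Add(Rational(23, 13), Mul(-1, 41)), Rational(-19, 55)), 2) = Pow(Add(Add(Rational(23, 13), -41), Rational(-19, 55)), 2) = Pow(Add(Rational(-510, 13), Rational(-19, 55)), 2) = Pow(Rational(-28297, 715), 2) = Rational(800720209, 511225)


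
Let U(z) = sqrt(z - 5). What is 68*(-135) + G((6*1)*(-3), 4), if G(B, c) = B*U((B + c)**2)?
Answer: -9180 - 18*sqrt(191) ≈ -9428.8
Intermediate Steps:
U(z) = sqrt(-5 + z)
G(B, c) = B*sqrt(-5 + (B + c)**2)
68*(-135) + G((6*1)*(-3), 4) = 68*(-135) + ((6*1)*(-3))*sqrt(-5 + ((6*1)*(-3) + 4)**2) = -9180 + (6*(-3))*sqrt(-5 + (6*(-3) + 4)**2) = -9180 - 18*sqrt(-5 + (-18 + 4)**2) = -9180 - 18*sqrt(-5 + (-14)**2) = -9180 - 18*sqrt(-5 + 196) = -9180 - 18*sqrt(191)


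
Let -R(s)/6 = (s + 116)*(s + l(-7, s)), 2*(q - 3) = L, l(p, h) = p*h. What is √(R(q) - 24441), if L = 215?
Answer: 4*√54786 ≈ 936.26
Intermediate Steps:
l(p, h) = h*p
q = 221/2 (q = 3 + (½)*215 = 3 + 215/2 = 221/2 ≈ 110.50)
R(s) = 36*s*(116 + s) (R(s) = -6*(s + 116)*(s + s*(-7)) = -6*(116 + s)*(s - 7*s) = -6*(116 + s)*(-6*s) = -(-36)*s*(116 + s) = 36*s*(116 + s))
√(R(q) - 24441) = √(36*(221/2)*(116 + 221/2) - 24441) = √(36*(221/2)*(453/2) - 24441) = √(901017 - 24441) = √876576 = 4*√54786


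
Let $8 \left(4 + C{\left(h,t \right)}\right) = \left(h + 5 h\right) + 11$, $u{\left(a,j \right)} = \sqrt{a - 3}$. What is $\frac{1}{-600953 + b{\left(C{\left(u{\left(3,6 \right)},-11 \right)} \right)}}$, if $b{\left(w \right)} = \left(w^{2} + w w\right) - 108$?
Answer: $- \frac{32}{19233511} \approx -1.6638 \cdot 10^{-6}$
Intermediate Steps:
$u{\left(a,j \right)} = \sqrt{-3 + a}$
$C{\left(h,t \right)} = - \frac{21}{8} + \frac{3 h}{4}$ ($C{\left(h,t \right)} = -4 + \frac{\left(h + 5 h\right) + 11}{8} = -4 + \frac{6 h + 11}{8} = -4 + \frac{11 + 6 h}{8} = -4 + \left(\frac{11}{8} + \frac{3 h}{4}\right) = - \frac{21}{8} + \frac{3 h}{4}$)
$b{\left(w \right)} = -108 + 2 w^{2}$ ($b{\left(w \right)} = \left(w^{2} + w^{2}\right) - 108 = 2 w^{2} - 108 = -108 + 2 w^{2}$)
$\frac{1}{-600953 + b{\left(C{\left(u{\left(3,6 \right)},-11 \right)} \right)}} = \frac{1}{-600953 - \left(108 - 2 \left(- \frac{21}{8} + \frac{3 \sqrt{-3 + 3}}{4}\right)^{2}\right)} = \frac{1}{-600953 - \left(108 - 2 \left(- \frac{21}{8} + \frac{3 \sqrt{0}}{4}\right)^{2}\right)} = \frac{1}{-600953 - \left(108 - 2 \left(- \frac{21}{8} + \frac{3}{4} \cdot 0\right)^{2}\right)} = \frac{1}{-600953 - \left(108 - 2 \left(- \frac{21}{8} + 0\right)^{2}\right)} = \frac{1}{-600953 - \left(108 - 2 \left(- \frac{21}{8}\right)^{2}\right)} = \frac{1}{-600953 + \left(-108 + 2 \cdot \frac{441}{64}\right)} = \frac{1}{-600953 + \left(-108 + \frac{441}{32}\right)} = \frac{1}{-600953 - \frac{3015}{32}} = \frac{1}{- \frac{19233511}{32}} = - \frac{32}{19233511}$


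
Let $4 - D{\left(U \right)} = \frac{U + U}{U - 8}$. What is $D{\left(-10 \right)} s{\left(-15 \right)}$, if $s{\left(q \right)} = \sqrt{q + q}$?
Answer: $\frac{26 i \sqrt{30}}{9} \approx 15.823 i$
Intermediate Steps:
$s{\left(q \right)} = \sqrt{2} \sqrt{q}$ ($s{\left(q \right)} = \sqrt{2 q} = \sqrt{2} \sqrt{q}$)
$D{\left(U \right)} = 4 - \frac{2 U}{-8 + U}$ ($D{\left(U \right)} = 4 - \frac{U + U}{U - 8} = 4 - \frac{2 U}{-8 + U}$)
$D{\left(-10 \right)} s{\left(-15 \right)} = \frac{2 \left(-16 - 10\right)}{-8 - 10} \sqrt{2} \sqrt{-15} = 2 \frac{1}{-18} \left(-26\right) \sqrt{2} i \sqrt{15} = 2 \left(- \frac{1}{18}\right) \left(-26\right) i \sqrt{30} = \frac{26 i \sqrt{30}}{9}$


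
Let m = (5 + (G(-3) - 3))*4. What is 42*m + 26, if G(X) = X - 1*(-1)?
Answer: 26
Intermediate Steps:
G(X) = 1 + X (G(X) = X + 1 = 1 + X)
m = 0 (m = (5 + ((1 - 3) - 3))*4 = (5 + (-2 - 3))*4 = (5 - 5)*4 = 0*4 = 0)
42*m + 26 = 42*0 + 26 = 0 + 26 = 26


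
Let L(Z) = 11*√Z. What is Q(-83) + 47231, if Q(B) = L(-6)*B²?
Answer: 47231 + 75779*I*√6 ≈ 47231.0 + 1.8562e+5*I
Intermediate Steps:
Q(B) = 11*I*√6*B² (Q(B) = (11*√(-6))*B² = (11*(I*√6))*B² = (11*I*√6)*B² = 11*I*√6*B²)
Q(-83) + 47231 = 11*I*√6*(-83)² + 47231 = 11*I*√6*6889 + 47231 = 75779*I*√6 + 47231 = 47231 + 75779*I*√6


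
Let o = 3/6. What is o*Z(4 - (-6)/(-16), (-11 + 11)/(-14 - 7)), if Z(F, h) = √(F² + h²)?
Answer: 29/16 ≈ 1.8125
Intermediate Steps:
o = ½ (o = 3*(⅙) = ½ ≈ 0.50000)
o*Z(4 - (-6)/(-16), (-11 + 11)/(-14 - 7)) = √((4 - (-6)/(-16))² + ((-11 + 11)/(-14 - 7))²)/2 = √((4 - (-6)*(-1)/16)² + (0/(-21))²)/2 = √((4 - 1*3/8)² + (0*(-1/21))²)/2 = √((4 - 3/8)² + 0²)/2 = √((29/8)² + 0)/2 = √(841/64 + 0)/2 = √(841/64)/2 = (½)*(29/8) = 29/16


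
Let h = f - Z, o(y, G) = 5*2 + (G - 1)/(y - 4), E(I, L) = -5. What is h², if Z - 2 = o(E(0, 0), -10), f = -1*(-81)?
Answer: 372100/81 ≈ 4593.8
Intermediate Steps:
f = 81
o(y, G) = 10 + (-1 + G)/(-4 + y)
Z = 119/9 (Z = 2 + (-41 - 10 + 10*(-5))/(-4 - 5) = 2 + (-41 - 10 - 50)/(-9) = 2 - ⅑*(-101) = 2 + 101/9 = 119/9 ≈ 13.222)
h = 610/9 (h = 81 - 1*119/9 = 81 - 119/9 = 610/9 ≈ 67.778)
h² = (610/9)² = 372100/81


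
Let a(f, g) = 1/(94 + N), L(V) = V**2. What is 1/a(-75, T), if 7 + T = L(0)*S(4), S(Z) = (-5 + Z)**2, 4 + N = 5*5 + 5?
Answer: 120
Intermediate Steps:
N = 26 (N = -4 + (5*5 + 5) = -4 + (25 + 5) = -4 + 30 = 26)
T = -7 (T = -7 + 0**2*(-5 + 4)**2 = -7 + 0*(-1)**2 = -7 + 0*1 = -7 + 0 = -7)
a(f, g) = 1/120 (a(f, g) = 1/(94 + 26) = 1/120)
1/a(-75, T) = 1/(1/120) = 120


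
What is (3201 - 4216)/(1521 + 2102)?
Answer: -1015/3623 ≈ -0.28015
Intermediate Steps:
(3201 - 4216)/(1521 + 2102) = -1015/3623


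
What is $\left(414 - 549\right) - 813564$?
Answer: $-813699$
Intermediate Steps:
$\left(414 - 549\right) - 813564 = -135 - 813564 = -813699$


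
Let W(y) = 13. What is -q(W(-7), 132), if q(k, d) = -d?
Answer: 132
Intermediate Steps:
-q(W(-7), 132) = -(-1)*132 = -1*(-132) = 132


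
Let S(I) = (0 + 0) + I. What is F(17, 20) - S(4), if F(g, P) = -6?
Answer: -10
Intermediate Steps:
S(I) = I (S(I) = 0 + I = I)
F(17, 20) - S(4) = -6 - 1*4 = -6 - 4 = -10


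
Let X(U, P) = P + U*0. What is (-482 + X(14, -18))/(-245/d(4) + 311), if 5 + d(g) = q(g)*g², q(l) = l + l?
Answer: -15375/9502 ≈ -1.6181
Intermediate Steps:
X(U, P) = P (X(U, P) = P + 0 = P)
q(l) = 2*l
d(g) = -5 + 2*g³ (d(g) = -5 + (2*g)*g² = -5 + 2*g³)
(-482 + X(14, -18))/(-245/d(4) + 311) = (-482 - 18)/(-245/(-5 + 2*4³) + 311) = -500/(-245/(-5 + 2*64) + 311) = -500/(-245/(-5 + 128) + 311) = -500/(-245/123 + 311) = -500/38008/123 = -500*123/38008 = -15375/9502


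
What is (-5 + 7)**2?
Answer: 4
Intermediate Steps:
(-5 + 7)**2 = 2**2 = 4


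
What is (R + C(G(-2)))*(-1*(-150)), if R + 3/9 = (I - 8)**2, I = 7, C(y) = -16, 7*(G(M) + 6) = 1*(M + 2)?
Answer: -2300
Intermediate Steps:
G(M) = -40/7 + M/7 (G(M) = -6 + (1*(M + 2))/7 = -6 + (1*(2 + M))/7 = -6 + (2 + M)/7 = -6 + (2/7 + M/7) = -40/7 + M/7)
R = 2/3 (R = -1/3 + (7 - 8)**2 = -1/3 + (-1)**2 = -1/3 + 1 = 2/3 ≈ 0.66667)
(R + C(G(-2)))*(-1*(-150)) = (2/3 - 16)*(-1*(-150)) = -46/3*150 = -2300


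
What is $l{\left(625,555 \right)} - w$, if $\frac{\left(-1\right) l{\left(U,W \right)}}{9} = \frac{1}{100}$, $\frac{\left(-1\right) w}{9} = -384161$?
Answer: $- \frac{345744909}{100} \approx -3.4574 \cdot 10^{6}$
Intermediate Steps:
$w = 3457449$ ($w = \left(-9\right) \left(-384161\right) = 3457449$)
$l{\left(U,W \right)} = - \frac{9}{100}$
$l{\left(625,555 \right)} - w = - \frac{9}{100} - 3457449 = - \frac{345744909}{100}$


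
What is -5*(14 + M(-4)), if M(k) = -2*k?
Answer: -110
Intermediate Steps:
-5*(14 + M(-4)) = -5*(14 - 2*(-4)) = -5*(14 + 8) = -5*22 = -110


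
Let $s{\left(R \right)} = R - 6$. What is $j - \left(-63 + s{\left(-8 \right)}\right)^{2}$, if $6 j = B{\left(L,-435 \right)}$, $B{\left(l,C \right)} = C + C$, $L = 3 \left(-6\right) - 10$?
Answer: $-6074$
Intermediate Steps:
$L = -28$ ($L = -18 - 10 = -28$)
$s{\left(R \right)} = -6 + R$ ($s{\left(R \right)} = R - 6 = -6 + R$)
$B{\left(l,C \right)} = 2 C$
$j = -145$ ($j = \frac{2 \left(-435\right)}{6} = \frac{1}{6} \left(-870\right) = -145$)
$j - \left(-63 + s{\left(-8 \right)}\right)^{2} = -145 - \left(-63 - 14\right)^{2} = -145 - \left(-77\right)^{2} = -145 - 5929 = -6074$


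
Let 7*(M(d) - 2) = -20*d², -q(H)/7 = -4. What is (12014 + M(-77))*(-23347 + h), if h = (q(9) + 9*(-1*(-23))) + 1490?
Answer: 106466728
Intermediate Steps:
q(H) = 28 (q(H) = -7*(-4) = 28)
M(d) = 2 - 20*d²/7 (M(d) = 2 + (-20*d²)/7 = 2 - 20*d²/7)
h = 1725 (h = (28 + 9*(-1*(-23))) + 1490 = (28 + 9*23) + 1490 = (28 + 207) + 1490 = 235 + 1490 = 1725)
(12014 + M(-77))*(-23347 + h) = (12014 + (2 - 20/7*(-77)²))*(-23347 + 1725) = (12014 + (2 - 20/7*5929))*(-21622) = (12014 + (2 - 16940))*(-21622) = (12014 - 16938)*(-21622) = -4924*(-21622) = 106466728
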